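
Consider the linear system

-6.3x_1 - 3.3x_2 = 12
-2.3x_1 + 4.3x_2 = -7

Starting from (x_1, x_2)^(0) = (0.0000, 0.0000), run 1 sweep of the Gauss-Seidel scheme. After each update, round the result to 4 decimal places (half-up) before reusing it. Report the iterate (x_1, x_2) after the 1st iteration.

Iteration 1:
  x_1 = (12 - (-3.3)·0.0000) / (-6.3) = -1.9048
  x_2 = (-7 - (-2.3)·-1.9048) / (4.3) = -2.6468

(-1.9048, -2.6468)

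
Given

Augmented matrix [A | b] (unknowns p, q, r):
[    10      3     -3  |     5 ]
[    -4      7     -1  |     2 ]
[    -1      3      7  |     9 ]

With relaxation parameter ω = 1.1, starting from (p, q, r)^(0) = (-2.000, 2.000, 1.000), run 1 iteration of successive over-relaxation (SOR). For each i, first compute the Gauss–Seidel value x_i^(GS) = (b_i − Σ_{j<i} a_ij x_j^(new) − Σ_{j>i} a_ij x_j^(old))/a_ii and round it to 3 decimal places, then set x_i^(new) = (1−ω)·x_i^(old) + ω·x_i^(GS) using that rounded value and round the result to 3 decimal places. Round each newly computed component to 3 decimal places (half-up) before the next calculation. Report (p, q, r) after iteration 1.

Iteration 1:
  p: GS value = (5 - (3)·2.000 - (-3)·1.000) / (10) = 0.200;  p ← (1−ω)·-2.000 + ω·0.200 = 0.420
  q: GS value = (2 - (-4)·0.420 - (-1)·1.000) / (7) = 0.669;  q ← (1−ω)·2.000 + ω·0.669 = 0.536
  r: GS value = (9 - (-1)·0.420 - (3)·0.536) / (7) = 1.116;  r ← (1−ω)·1.000 + ω·1.116 = 1.128

(0.420, 0.536, 1.128)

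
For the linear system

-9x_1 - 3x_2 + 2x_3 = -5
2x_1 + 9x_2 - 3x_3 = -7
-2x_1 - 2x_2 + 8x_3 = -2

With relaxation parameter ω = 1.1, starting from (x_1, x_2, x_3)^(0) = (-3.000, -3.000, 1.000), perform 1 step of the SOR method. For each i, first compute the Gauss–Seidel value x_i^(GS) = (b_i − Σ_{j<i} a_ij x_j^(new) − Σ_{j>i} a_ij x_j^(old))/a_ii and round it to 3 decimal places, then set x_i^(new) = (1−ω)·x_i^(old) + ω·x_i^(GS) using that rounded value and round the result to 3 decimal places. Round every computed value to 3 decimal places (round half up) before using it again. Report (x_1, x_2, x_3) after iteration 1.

(2.256, -0.741, 0.042)

Iteration 1:
  x_1: GS value = (-5 - (-3)·-3.000 - (2)·1.000) / (-9) = 1.778;  x_1 ← (1−ω)·-3.000 + ω·1.778 = 2.256
  x_2: GS value = (-7 - (2)·2.256 - (-3)·1.000) / (9) = -0.946;  x_2 ← (1−ω)·-3.000 + ω·-0.946 = -0.741
  x_3: GS value = (-2 - (-2)·2.256 - (-2)·-0.741) / (8) = 0.129;  x_3 ← (1−ω)·1.000 + ω·0.129 = 0.042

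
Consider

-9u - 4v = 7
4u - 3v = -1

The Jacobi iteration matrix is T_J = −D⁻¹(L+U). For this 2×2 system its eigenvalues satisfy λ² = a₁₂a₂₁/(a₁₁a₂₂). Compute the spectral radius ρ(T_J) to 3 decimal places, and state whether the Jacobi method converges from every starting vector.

0.770

a₁₂a₂₁/(a₁₁a₂₂) = (-4)·(4) / ((-9)·(-3)) = -0.592593
ρ = √|-0.592593| = √0.592593 = 0.770
ρ < 1, so Jacobi converges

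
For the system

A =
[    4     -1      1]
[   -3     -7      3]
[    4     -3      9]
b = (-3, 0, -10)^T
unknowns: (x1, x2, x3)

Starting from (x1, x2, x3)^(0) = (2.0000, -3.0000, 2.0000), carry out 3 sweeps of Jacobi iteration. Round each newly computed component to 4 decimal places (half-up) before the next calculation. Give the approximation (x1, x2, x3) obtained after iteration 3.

(-0.8016, -0.0952, -1.2540)

Iteration 1:
  x1 = (-3 - (-1)·-3.0000 - (1)·2.0000) / (4) = -2.0000
  x2 = (0 - (-3)·2.0000 - (3)·2.0000) / (-7) = 0.0000
  x3 = (-10 - (4)·2.0000 - (-3)·-3.0000) / (9) = -3.0000
Iteration 2:
  x1 = (-3 - (-1)·0.0000 - (1)·-3.0000) / (4) = 0.0000
  x2 = (0 - (-3)·-2.0000 - (3)·-3.0000) / (-7) = -0.4286
  x3 = (-10 - (4)·-2.0000 - (-3)·0.0000) / (9) = -0.2222
Iteration 3:
  x1 = (-3 - (-1)·-0.4286 - (1)·-0.2222) / (4) = -0.8016
  x2 = (0 - (-3)·0.0000 - (3)·-0.2222) / (-7) = -0.0952
  x3 = (-10 - (4)·0.0000 - (-3)·-0.4286) / (9) = -1.2540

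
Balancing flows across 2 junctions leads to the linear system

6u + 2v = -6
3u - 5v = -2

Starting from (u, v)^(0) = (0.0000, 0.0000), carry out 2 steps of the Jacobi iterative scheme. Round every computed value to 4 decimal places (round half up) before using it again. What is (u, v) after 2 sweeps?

Iteration 1:
  u = (-6 - (2)·0.0000) / (6) = -1.0000
  v = (-2 - (3)·0.0000) / (-5) = 0.4000
Iteration 2:
  u = (-6 - (2)·0.4000) / (6) = -1.1333
  v = (-2 - (3)·-1.0000) / (-5) = -0.2000

(-1.1333, -0.2000)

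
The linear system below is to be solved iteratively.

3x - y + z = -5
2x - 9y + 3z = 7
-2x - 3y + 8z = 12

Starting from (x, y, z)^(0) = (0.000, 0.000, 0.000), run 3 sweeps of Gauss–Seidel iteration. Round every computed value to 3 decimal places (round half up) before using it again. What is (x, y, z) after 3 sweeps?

(-2.199, -1.088, 0.542)

Iteration 1:
  x = (-5 - (-1)·0.000 - (1)·0.000) / (3) = -1.667
  y = (7 - (2)·-1.667 - (3)·0.000) / (-9) = -1.148
  z = (12 - (-2)·-1.667 - (-3)·-1.148) / (8) = 0.653
Iteration 2:
  x = (-5 - (-1)·-1.148 - (1)·0.653) / (3) = -2.267
  y = (7 - (2)·-2.267 - (3)·0.653) / (-9) = -1.064
  z = (12 - (-2)·-2.267 - (-3)·-1.064) / (8) = 0.534
Iteration 3:
  x = (-5 - (-1)·-1.064 - (1)·0.534) / (3) = -2.199
  y = (7 - (2)·-2.199 - (3)·0.534) / (-9) = -1.088
  z = (12 - (-2)·-2.199 - (-3)·-1.088) / (8) = 0.542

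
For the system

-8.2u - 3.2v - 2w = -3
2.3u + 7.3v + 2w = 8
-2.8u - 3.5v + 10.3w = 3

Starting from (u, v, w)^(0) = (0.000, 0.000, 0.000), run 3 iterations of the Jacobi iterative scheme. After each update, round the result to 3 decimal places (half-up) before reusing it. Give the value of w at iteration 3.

0.561

Iteration 1:
  u = (-3 - (-3.2)·0.000 - (-2)·0.000) / (-8.2) = 0.366
  v = (8 - (2.3)·0.000 - (2)·0.000) / (7.3) = 1.096
  w = (3 - (-2.8)·0.000 - (-3.5)·0.000) / (10.3) = 0.291
Iteration 2:
  u = (-3 - (-3.2)·1.096 - (-2)·0.291) / (-8.2) = -0.133
  v = (8 - (2.3)·0.366 - (2)·0.291) / (7.3) = 0.901
  w = (3 - (-2.8)·0.366 - (-3.5)·1.096) / (10.3) = 0.763
Iteration 3:
  u = (-3 - (-3.2)·0.901 - (-2)·0.763) / (-8.2) = -0.172
  v = (8 - (2.3)·-0.133 - (2)·0.763) / (7.3) = 0.929
  w = (3 - (-2.8)·-0.133 - (-3.5)·0.901) / (10.3) = 0.561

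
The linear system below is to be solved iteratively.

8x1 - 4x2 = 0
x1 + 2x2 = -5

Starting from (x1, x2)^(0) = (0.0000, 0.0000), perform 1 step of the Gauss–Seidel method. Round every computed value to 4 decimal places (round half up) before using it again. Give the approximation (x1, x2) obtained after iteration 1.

Iteration 1:
  x1 = (0 - (-4)·0.0000) / (8) = 0.0000
  x2 = (-5 - (1)·0.0000) / (2) = -2.5000

(0.0000, -2.5000)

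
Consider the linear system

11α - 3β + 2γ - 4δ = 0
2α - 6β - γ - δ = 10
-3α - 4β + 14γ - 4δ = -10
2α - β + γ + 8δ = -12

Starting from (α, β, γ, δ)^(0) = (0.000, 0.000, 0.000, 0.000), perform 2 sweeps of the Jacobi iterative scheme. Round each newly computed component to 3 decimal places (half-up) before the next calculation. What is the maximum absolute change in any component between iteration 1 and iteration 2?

0.905

Iteration 1:
  α = (0 - (-3)·0.000 - (2)·0.000 - (-4)·0.000) / (11) = 0.000
  β = (10 - (2)·0.000 - (-1)·0.000 - (-1)·0.000) / (-6) = -1.667
  γ = (-10 - (-3)·0.000 - (-4)·0.000 - (-4)·0.000) / (14) = -0.714
  δ = (-12 - (2)·0.000 - (-1)·0.000 - (1)·0.000) / (8) = -1.500
Iteration 2:
  α = (0 - (-3)·-1.667 - (2)·-0.714 - (-4)·-1.500) / (11) = -0.870
  β = (10 - (2)·0.000 - (-1)·-0.714 - (-1)·-1.500) / (-6) = -1.298
  γ = (-10 - (-3)·0.000 - (-4)·-1.667 - (-4)·-1.500) / (14) = -1.619
  δ = (-12 - (2)·0.000 - (-1)·-1.667 - (1)·-0.714) / (8) = -1.619
Change: (-0.870, 0.369, -0.905, -0.119) → max |·| = 0.905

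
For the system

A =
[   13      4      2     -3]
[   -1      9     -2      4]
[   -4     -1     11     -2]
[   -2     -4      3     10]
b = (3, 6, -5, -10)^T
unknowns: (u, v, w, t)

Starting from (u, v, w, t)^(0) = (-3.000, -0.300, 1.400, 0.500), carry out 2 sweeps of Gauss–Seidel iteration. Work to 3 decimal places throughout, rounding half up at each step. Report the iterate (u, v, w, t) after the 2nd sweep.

Iteration 1:
  u = (3 - (4)·-0.300 - (2)·1.400 - (-3)·0.500) / (13) = 0.223
  v = (6 - (-1)·0.223 - (-2)·1.400 - (4)·0.500) / (9) = 0.780
  w = (-5 - (-4)·0.223 - (-1)·0.780 - (-2)·0.500) / (11) = -0.212
  t = (-10 - (-2)·0.223 - (-4)·0.780 - (3)·-0.212) / (10) = -0.580
Iteration 2:
  u = (3 - (4)·0.780 - (2)·-0.212 - (-3)·-0.580) / (13) = -0.110
  v = (6 - (-1)·-0.110 - (-2)·-0.212 - (4)·-0.580) / (9) = 0.865
  w = (-5 - (-4)·-0.110 - (-1)·0.865 - (-2)·-0.580) / (11) = -0.521
  t = (-10 - (-2)·-0.110 - (-4)·0.865 - (3)·-0.521) / (10) = -0.520

(-0.110, 0.865, -0.521, -0.520)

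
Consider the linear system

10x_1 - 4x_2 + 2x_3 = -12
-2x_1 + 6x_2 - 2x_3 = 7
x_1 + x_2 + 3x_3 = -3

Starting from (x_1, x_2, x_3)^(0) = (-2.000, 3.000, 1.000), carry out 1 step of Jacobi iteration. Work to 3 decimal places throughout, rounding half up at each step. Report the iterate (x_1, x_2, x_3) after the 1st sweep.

Iteration 1:
  x_1 = (-12 - (-4)·3.000 - (2)·1.000) / (10) = -0.200
  x_2 = (7 - (-2)·-2.000 - (-2)·1.000) / (6) = 0.833
  x_3 = (-3 - (1)·-2.000 - (1)·3.000) / (3) = -1.333

(-0.200, 0.833, -1.333)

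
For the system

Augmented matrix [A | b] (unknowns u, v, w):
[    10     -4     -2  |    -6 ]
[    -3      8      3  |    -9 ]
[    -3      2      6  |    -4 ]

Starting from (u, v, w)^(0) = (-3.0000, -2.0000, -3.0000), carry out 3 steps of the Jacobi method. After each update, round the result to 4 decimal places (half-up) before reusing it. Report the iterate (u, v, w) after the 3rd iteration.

(-1.3833, -1.1469, -0.9042)

Iteration 1:
  u = (-6 - (-4)·-2.0000 - (-2)·-3.0000) / (10) = -2.0000
  v = (-9 - (-3)·-3.0000 - (3)·-3.0000) / (8) = -1.1250
  w = (-4 - (-3)·-3.0000 - (2)·-2.0000) / (6) = -1.5000
Iteration 2:
  u = (-6 - (-4)·-1.1250 - (-2)·-1.5000) / (10) = -1.3500
  v = (-9 - (-3)·-2.0000 - (3)·-1.5000) / (8) = -1.3125
  w = (-4 - (-3)·-2.0000 - (2)·-1.1250) / (6) = -1.2917
Iteration 3:
  u = (-6 - (-4)·-1.3125 - (-2)·-1.2917) / (10) = -1.3833
  v = (-9 - (-3)·-1.3500 - (3)·-1.2917) / (8) = -1.1469
  w = (-4 - (-3)·-1.3500 - (2)·-1.3125) / (6) = -0.9042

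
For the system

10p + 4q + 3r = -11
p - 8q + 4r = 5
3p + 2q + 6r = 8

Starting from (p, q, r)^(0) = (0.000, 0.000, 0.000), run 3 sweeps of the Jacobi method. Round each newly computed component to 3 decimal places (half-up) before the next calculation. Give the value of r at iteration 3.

Iteration 1:
  p = (-11 - (4)·0.000 - (3)·0.000) / (10) = -1.100
  q = (5 - (1)·0.000 - (4)·0.000) / (-8) = -0.625
  r = (8 - (3)·0.000 - (2)·0.000) / (6) = 1.333
Iteration 2:
  p = (-11 - (4)·-0.625 - (3)·1.333) / (10) = -1.250
  q = (5 - (1)·-1.100 - (4)·1.333) / (-8) = -0.096
  r = (8 - (3)·-1.100 - (2)·-0.625) / (6) = 2.092
Iteration 3:
  p = (-11 - (4)·-0.096 - (3)·2.092) / (10) = -1.689
  q = (5 - (1)·-1.250 - (4)·2.092) / (-8) = 0.265
  r = (8 - (3)·-1.250 - (2)·-0.096) / (6) = 1.990

1.990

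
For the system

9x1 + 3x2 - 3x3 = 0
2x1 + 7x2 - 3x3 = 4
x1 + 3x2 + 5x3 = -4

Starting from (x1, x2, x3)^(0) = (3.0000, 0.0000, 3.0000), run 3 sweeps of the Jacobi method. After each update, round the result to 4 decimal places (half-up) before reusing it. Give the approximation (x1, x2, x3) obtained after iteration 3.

Iteration 1:
  x1 = (0 - (3)·0.0000 - (-3)·3.0000) / (9) = 1.0000
  x2 = (4 - (2)·3.0000 - (-3)·3.0000) / (7) = 1.0000
  x3 = (-4 - (1)·3.0000 - (3)·0.0000) / (5) = -1.4000
Iteration 2:
  x1 = (0 - (3)·1.0000 - (-3)·-1.4000) / (9) = -0.8000
  x2 = (4 - (2)·1.0000 - (-3)·-1.4000) / (7) = -0.3143
  x3 = (-4 - (1)·1.0000 - (3)·1.0000) / (5) = -1.6000
Iteration 3:
  x1 = (0 - (3)·-0.3143 - (-3)·-1.6000) / (9) = -0.4286
  x2 = (4 - (2)·-0.8000 - (-3)·-1.6000) / (7) = 0.1143
  x3 = (-4 - (1)·-0.8000 - (3)·-0.3143) / (5) = -0.4514

(-0.4286, 0.1143, -0.4514)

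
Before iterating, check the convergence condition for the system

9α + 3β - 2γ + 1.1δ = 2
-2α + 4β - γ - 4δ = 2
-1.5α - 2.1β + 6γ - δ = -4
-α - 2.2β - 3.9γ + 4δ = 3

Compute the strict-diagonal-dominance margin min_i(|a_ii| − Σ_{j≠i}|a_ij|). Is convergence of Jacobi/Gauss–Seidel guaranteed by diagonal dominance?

row 1: |9| − (3+2+1.1) = 2.9
row 2: |4| − (2+1+4) = -3
row 3: |6| − (1.5+2.1+1) = 1.4
row 4: |4| − (1+2.2+3.9) = -3.1
minimum over rows = -3.1 → not strictly diagonally dominant

-3.1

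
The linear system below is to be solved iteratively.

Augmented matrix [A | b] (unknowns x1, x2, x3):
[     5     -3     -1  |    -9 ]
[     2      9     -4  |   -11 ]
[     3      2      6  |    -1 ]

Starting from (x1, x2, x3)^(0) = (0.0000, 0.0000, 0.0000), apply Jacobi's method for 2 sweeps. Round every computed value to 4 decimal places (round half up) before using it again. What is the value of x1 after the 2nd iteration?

-2.5667

Iteration 1:
  x1 = (-9 - (-3)·0.0000 - (-1)·0.0000) / (5) = -1.8000
  x2 = (-11 - (2)·0.0000 - (-4)·0.0000) / (9) = -1.2222
  x3 = (-1 - (3)·0.0000 - (2)·0.0000) / (6) = -0.1667
Iteration 2:
  x1 = (-9 - (-3)·-1.2222 - (-1)·-0.1667) / (5) = -2.5667
  x2 = (-11 - (2)·-1.8000 - (-4)·-0.1667) / (9) = -0.8963
  x3 = (-1 - (3)·-1.8000 - (2)·-1.2222) / (6) = 1.1407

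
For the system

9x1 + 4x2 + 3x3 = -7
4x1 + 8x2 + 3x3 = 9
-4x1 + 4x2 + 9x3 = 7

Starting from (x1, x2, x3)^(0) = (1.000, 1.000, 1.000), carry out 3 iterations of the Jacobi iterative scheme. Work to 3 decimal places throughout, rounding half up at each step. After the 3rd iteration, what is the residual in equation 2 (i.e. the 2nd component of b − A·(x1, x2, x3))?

2.620

Iteration 1:
  x1 = (-7 - (4)·1.000 - (3)·1.000) / (9) = -1.556
  x2 = (9 - (4)·1.000 - (3)·1.000) / (8) = 0.250
  x3 = (7 - (-4)·1.000 - (4)·1.000) / (9) = 0.778
Iteration 2:
  x1 = (-7 - (4)·0.250 - (3)·0.778) / (9) = -1.148
  x2 = (9 - (4)·-1.556 - (3)·0.778) / (8) = 1.611
  x3 = (7 - (-4)·-1.556 - (4)·0.250) / (9) = -0.025
Iteration 3:
  x1 = (-7 - (4)·1.611 - (3)·-0.025) / (9) = -1.485
  x2 = (9 - (4)·-1.148 - (3)·-0.025) / (8) = 1.708
  x3 = (7 - (-4)·-1.148 - (4)·1.611) / (9) = -0.448
Residual b − A·x = (0.877, 2.620, -1.740)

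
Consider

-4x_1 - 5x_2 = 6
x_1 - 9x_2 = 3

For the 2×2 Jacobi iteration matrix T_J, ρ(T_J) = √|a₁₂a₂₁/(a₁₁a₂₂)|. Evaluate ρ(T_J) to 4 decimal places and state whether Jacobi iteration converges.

a₁₂a₂₁/(a₁₁a₂₂) = (-5)·(1) / ((-4)·(-9)) = -0.138889
ρ = √|-0.138889| = √0.138889 = 0.3727
ρ < 1, so Jacobi converges

0.3727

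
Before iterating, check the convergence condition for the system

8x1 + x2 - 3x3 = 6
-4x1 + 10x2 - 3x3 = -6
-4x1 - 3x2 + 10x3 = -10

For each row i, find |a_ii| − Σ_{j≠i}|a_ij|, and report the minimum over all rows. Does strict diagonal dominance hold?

row 1: |8| − (1+3) = 4
row 2: |10| − (4+3) = 3
row 3: |10| − (4+3) = 3
minimum over rows = 3 → strictly diagonally dominant (convergence guaranteed)

3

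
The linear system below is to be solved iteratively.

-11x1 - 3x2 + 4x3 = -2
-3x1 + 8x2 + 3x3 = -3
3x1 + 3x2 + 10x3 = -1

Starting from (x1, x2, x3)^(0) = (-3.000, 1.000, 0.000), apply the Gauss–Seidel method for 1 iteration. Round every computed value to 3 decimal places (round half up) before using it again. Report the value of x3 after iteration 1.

0.050

Iteration 1:
  x1 = (-2 - (-3)·1.000 - (4)·0.000) / (-11) = -0.091
  x2 = (-3 - (-3)·-0.091 - (3)·0.000) / (8) = -0.409
  x3 = (-1 - (3)·-0.091 - (3)·-0.409) / (10) = 0.050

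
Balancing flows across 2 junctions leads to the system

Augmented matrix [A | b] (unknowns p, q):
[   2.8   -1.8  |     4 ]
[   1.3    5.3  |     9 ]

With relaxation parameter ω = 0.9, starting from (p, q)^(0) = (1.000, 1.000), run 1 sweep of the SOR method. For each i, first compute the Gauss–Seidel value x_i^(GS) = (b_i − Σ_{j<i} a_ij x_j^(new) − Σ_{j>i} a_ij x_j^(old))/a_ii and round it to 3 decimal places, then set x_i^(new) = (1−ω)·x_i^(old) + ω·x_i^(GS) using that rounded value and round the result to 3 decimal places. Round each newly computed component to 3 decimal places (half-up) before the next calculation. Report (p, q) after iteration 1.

(1.964, 1.194)

Iteration 1:
  p: GS value = (4 - (-1.8)·1.000) / (2.8) = 2.071;  p ← (1−ω)·1.000 + ω·2.071 = 1.964
  q: GS value = (9 - (1.3)·1.964) / (5.3) = 1.216;  q ← (1−ω)·1.000 + ω·1.216 = 1.194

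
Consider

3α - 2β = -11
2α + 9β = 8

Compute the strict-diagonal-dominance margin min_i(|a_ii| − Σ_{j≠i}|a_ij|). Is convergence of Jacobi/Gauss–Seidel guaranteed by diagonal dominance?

row 1: |3| − (2) = 1
row 2: |9| − (2) = 7
minimum over rows = 1 → strictly diagonally dominant (convergence guaranteed)

1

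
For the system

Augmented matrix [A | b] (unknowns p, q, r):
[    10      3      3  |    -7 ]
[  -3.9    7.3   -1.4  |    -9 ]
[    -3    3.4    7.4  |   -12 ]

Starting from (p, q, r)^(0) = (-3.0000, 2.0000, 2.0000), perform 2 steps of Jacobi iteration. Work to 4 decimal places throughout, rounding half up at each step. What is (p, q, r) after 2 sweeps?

(1.1627, -2.9684, -1.2653)

Iteration 1:
  p = (-7 - (3)·2.0000 - (3)·2.0000) / (10) = -1.9000
  q = (-9 - (-3.9)·-3.0000 - (-1.4)·2.0000) / (7.3) = -2.4521
  r = (-12 - (-3)·-3.0000 - (3.4)·2.0000) / (7.4) = -3.7568
Iteration 2:
  p = (-7 - (3)·-2.4521 - (3)·-3.7568) / (10) = 1.1627
  q = (-9 - (-3.9)·-1.9000 - (-1.4)·-3.7568) / (7.3) = -2.9684
  r = (-12 - (-3)·-1.9000 - (3.4)·-2.4521) / (7.4) = -1.2653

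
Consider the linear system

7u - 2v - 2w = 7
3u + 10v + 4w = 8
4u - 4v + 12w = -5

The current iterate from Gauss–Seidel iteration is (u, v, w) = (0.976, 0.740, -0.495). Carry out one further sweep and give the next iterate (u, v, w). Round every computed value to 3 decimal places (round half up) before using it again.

(1.070, 0.677, -0.548)

One sweep:
  u = (7 - (-2)·0.740 - (-2)·-0.495) / (7) = 1.070
  v = (8 - (3)·1.070 - (4)·-0.495) / (10) = 0.677
  w = (-5 - (4)·1.070 - (-4)·0.677) / (12) = -0.548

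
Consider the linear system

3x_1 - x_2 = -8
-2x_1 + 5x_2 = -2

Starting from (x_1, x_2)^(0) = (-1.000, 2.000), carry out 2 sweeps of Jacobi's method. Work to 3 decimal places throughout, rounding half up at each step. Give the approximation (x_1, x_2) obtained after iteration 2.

(-2.933, -1.200)

Iteration 1:
  x_1 = (-8 - (-1)·2.000) / (3) = -2.000
  x_2 = (-2 - (-2)·-1.000) / (5) = -0.800
Iteration 2:
  x_1 = (-8 - (-1)·-0.800) / (3) = -2.933
  x_2 = (-2 - (-2)·-2.000) / (5) = -1.200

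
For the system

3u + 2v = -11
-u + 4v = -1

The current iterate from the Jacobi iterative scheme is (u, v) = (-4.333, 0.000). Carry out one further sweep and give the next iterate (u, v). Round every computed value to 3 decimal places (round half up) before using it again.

(-3.667, -1.333)

One sweep:
  u = (-11 - (2)·0.000) / (3) = -3.667
  v = (-1 - (-1)·-4.333) / (4) = -1.333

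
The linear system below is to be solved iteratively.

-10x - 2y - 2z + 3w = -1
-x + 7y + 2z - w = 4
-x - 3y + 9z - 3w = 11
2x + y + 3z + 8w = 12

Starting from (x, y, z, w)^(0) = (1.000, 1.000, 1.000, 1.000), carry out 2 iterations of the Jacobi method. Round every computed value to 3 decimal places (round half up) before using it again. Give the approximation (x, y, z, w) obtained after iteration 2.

Iteration 1:
  x = (-1 - (-2)·1.000 - (-2)·1.000 - (3)·1.000) / (-10) = 0.000
  y = (4 - (-1)·1.000 - (2)·1.000 - (-1)·1.000) / (7) = 0.571
  z = (11 - (-1)·1.000 - (-3)·1.000 - (-3)·1.000) / (9) = 2.000
  w = (12 - (2)·1.000 - (1)·1.000 - (3)·1.000) / (8) = 0.750
Iteration 2:
  x = (-1 - (-2)·0.571 - (-2)·2.000 - (3)·0.750) / (-10) = -0.189
  y = (4 - (-1)·0.000 - (2)·2.000 - (-1)·0.750) / (7) = 0.107
  z = (11 - (-1)·0.000 - (-3)·0.571 - (-3)·0.750) / (9) = 1.663
  w = (12 - (2)·0.000 - (1)·0.571 - (3)·2.000) / (8) = 0.679

(-0.189, 0.107, 1.663, 0.679)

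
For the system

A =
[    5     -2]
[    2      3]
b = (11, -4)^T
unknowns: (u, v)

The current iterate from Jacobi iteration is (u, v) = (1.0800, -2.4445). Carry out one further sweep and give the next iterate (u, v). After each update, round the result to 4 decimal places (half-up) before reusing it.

One sweep:
  u = (11 - (-2)·-2.4445) / (5) = 1.2222
  v = (-4 - (2)·1.0800) / (3) = -2.0533

(1.2222, -2.0533)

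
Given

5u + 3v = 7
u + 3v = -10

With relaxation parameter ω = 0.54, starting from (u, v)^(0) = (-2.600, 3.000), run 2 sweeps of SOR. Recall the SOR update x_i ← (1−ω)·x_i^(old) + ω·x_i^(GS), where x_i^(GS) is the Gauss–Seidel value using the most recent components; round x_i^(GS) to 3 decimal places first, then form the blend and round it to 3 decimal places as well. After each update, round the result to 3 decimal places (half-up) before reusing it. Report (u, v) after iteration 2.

Iteration 1:
  u: GS value = (7 - (3)·3.000) / (5) = -0.400;  u ← (1−ω)·-2.600 + ω·-0.400 = -1.412
  v: GS value = (-10 - (1)·-1.412) / (3) = -2.863;  v ← (1−ω)·3.000 + ω·-2.863 = -0.166
Iteration 2:
  u: GS value = (7 - (3)·-0.166) / (5) = 1.500;  u ← (1−ω)·-1.412 + ω·1.500 = 0.160
  v: GS value = (-10 - (1)·0.160) / (3) = -3.387;  v ← (1−ω)·-0.166 + ω·-3.387 = -1.905

(0.160, -1.905)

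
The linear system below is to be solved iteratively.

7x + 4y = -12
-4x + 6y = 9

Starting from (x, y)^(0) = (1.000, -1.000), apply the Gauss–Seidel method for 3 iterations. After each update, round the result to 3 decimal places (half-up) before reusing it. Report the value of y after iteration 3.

0.328

Iteration 1:
  x = (-12 - (4)·-1.000) / (7) = -1.143
  y = (9 - (-4)·-1.143) / (6) = 0.738
Iteration 2:
  x = (-12 - (4)·0.738) / (7) = -2.136
  y = (9 - (-4)·-2.136) / (6) = 0.076
Iteration 3:
  x = (-12 - (4)·0.076) / (7) = -1.758
  y = (9 - (-4)·-1.758) / (6) = 0.328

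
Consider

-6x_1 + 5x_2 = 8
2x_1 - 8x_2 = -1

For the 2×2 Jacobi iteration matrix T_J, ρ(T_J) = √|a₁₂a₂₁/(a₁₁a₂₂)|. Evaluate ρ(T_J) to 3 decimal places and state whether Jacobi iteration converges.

a₁₂a₂₁/(a₁₁a₂₂) = (5)·(2) / ((-6)·(-8)) = 0.208333
ρ = √|0.208333| = √0.208333 = 0.456
ρ < 1, so Jacobi converges

0.456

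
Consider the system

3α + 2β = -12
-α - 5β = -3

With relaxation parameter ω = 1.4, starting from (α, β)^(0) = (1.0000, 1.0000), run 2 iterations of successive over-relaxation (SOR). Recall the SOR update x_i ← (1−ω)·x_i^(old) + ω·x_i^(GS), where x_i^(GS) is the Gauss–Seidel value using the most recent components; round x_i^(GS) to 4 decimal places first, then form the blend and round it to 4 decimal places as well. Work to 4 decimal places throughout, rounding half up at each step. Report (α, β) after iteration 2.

Iteration 1:
  α: GS value = (-12 - (2)·1.0000) / (3) = -4.6667;  α ← (1−ω)·1.0000 + ω·-4.6667 = -6.9334
  β: GS value = (-3 - (-1)·-6.9334) / (-5) = 1.9867;  β ← (1−ω)·1.0000 + ω·1.9867 = 2.3814
Iteration 2:
  α: GS value = (-12 - (2)·2.3814) / (3) = -5.5876;  α ← (1−ω)·-6.9334 + ω·-5.5876 = -5.0493
  β: GS value = (-3 - (-1)·-5.0493) / (-5) = 1.6099;  β ← (1−ω)·2.3814 + ω·1.6099 = 1.3013

(-5.0493, 1.3013)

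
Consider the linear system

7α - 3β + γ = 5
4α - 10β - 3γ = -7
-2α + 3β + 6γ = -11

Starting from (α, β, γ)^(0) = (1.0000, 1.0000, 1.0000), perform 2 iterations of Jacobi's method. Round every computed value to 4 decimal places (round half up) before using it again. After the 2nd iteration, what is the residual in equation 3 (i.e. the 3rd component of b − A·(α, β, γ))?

Iteration 1:
  α = (5 - (-3)·1.0000 - (1)·1.0000) / (7) = 1.0000
  β = (-7 - (4)·1.0000 - (-3)·1.0000) / (-10) = 0.8000
  γ = (-11 - (-2)·1.0000 - (3)·1.0000) / (6) = -2.0000
Iteration 2:
  α = (5 - (-3)·0.8000 - (1)·-2.0000) / (7) = 1.3429
  β = (-7 - (4)·1.0000 - (-3)·-2.0000) / (-10) = 1.7000
  γ = (-11 - (-2)·1.0000 - (3)·0.8000) / (6) = -1.9000
Residual b − A·x = (2.5997, -1.0716, -2.0142)

-2.0142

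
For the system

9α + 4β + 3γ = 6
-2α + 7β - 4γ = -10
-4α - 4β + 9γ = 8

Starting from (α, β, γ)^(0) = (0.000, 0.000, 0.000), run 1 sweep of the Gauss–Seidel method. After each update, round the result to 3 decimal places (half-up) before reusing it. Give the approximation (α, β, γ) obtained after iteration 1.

(0.667, -1.238, 0.635)

Iteration 1:
  α = (6 - (4)·0.000 - (3)·0.000) / (9) = 0.667
  β = (-10 - (-2)·0.667 - (-4)·0.000) / (7) = -1.238
  γ = (8 - (-4)·0.667 - (-4)·-1.238) / (9) = 0.635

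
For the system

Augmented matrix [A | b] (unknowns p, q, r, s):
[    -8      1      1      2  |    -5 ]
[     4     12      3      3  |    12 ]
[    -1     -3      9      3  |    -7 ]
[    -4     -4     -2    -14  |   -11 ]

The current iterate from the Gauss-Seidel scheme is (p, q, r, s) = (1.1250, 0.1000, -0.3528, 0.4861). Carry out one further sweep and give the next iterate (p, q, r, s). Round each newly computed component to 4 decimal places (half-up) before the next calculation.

(0.7149, 0.7284, -0.6176, 0.4616)

One sweep:
  p = (-5 - (1)·0.1000 - (1)·-0.3528 - (2)·0.4861) / (-8) = 0.7149
  q = (12 - (4)·0.7149 - (3)·-0.3528 - (3)·0.4861) / (12) = 0.7284
  r = (-7 - (-1)·0.7149 - (-3)·0.7284 - (3)·0.4861) / (9) = -0.6176
  s = (-11 - (-4)·0.7149 - (-4)·0.7284 - (-2)·-0.6176) / (-14) = 0.4616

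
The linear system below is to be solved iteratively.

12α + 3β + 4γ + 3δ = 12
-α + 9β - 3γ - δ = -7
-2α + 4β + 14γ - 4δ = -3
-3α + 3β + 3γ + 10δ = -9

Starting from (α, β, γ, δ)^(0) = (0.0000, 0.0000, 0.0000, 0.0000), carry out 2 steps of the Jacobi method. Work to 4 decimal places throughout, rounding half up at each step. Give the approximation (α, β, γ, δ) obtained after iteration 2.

(1.4909, -0.8381, -0.1063, -0.3024)

Iteration 1:
  α = (12 - (3)·0.0000 - (4)·0.0000 - (3)·0.0000) / (12) = 1.0000
  β = (-7 - (-1)·0.0000 - (-3)·0.0000 - (-1)·0.0000) / (9) = -0.7778
  γ = (-3 - (-2)·0.0000 - (4)·0.0000 - (-4)·0.0000) / (14) = -0.2143
  δ = (-9 - (-3)·0.0000 - (3)·0.0000 - (3)·0.0000) / (10) = -0.9000
Iteration 2:
  α = (12 - (3)·-0.7778 - (4)·-0.2143 - (3)·-0.9000) / (12) = 1.4909
  β = (-7 - (-1)·1.0000 - (-3)·-0.2143 - (-1)·-0.9000) / (9) = -0.8381
  γ = (-3 - (-2)·1.0000 - (4)·-0.7778 - (-4)·-0.9000) / (14) = -0.1063
  δ = (-9 - (-3)·1.0000 - (3)·-0.7778 - (3)·-0.2143) / (10) = -0.3024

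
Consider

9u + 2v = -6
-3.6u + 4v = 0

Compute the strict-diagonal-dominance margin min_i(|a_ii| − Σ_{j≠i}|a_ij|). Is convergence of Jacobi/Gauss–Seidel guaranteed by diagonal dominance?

row 1: |9| − (2) = 7
row 2: |4| − (3.6) = 0.4
minimum over rows = 0.4 → strictly diagonally dominant (convergence guaranteed)

0.4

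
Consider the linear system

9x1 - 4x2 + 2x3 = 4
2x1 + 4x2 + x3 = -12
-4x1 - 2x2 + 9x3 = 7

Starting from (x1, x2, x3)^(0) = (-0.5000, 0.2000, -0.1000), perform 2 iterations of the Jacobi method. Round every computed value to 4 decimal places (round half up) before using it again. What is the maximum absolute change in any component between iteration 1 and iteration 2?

1.4556

Iteration 1:
  x1 = (4 - (-4)·0.2000 - (2)·-0.1000) / (9) = 0.5556
  x2 = (-12 - (2)·-0.5000 - (1)·-0.1000) / (4) = -2.7250
  x3 = (7 - (-4)·-0.5000 - (-2)·0.2000) / (9) = 0.6000
Iteration 2:
  x1 = (4 - (-4)·-2.7250 - (2)·0.6000) / (9) = -0.9000
  x2 = (-12 - (2)·0.5556 - (1)·0.6000) / (4) = -3.4278
  x3 = (7 - (-4)·0.5556 - (-2)·-2.7250) / (9) = 0.4192
Change: (-1.4556, -0.7028, -0.1808) → max |·| = 1.4556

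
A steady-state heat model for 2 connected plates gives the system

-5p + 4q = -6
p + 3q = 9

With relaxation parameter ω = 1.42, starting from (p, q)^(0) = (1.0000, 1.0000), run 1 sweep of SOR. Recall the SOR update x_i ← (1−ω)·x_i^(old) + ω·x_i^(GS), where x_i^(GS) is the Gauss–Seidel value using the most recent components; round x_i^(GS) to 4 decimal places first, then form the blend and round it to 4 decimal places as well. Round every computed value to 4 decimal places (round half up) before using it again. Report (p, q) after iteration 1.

Iteration 1:
  p: GS value = (-6 - (4)·1.0000) / (-5) = 2.0000;  p ← (1−ω)·1.0000 + ω·2.0000 = 2.4200
  q: GS value = (9 - (1)·2.4200) / (3) = 2.1933;  q ← (1−ω)·1.0000 + ω·2.1933 = 2.6945

(2.4200, 2.6945)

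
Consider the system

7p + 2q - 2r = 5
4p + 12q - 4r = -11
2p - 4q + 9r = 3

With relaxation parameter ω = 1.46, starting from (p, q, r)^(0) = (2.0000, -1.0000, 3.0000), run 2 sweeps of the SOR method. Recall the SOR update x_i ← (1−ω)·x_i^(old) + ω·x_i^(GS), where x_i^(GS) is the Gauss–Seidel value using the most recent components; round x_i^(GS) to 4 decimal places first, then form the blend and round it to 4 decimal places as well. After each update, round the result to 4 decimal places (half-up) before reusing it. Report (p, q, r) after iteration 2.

Iteration 1:
  p: GS value = (5 - (2)·-1.0000 - (-2)·3.0000) / (7) = 1.8571;  p ← (1−ω)·2.0000 + ω·1.8571 = 1.7914
  q: GS value = (-11 - (4)·1.7914 - (-4)·3.0000) / (12) = -0.5138;  q ← (1−ω)·-1.0000 + ω·-0.5138 = -0.2901
  r: GS value = (3 - (2)·1.7914 - (-4)·-0.2901) / (9) = -0.1937;  r ← (1−ω)·3.0000 + ω·-0.1937 = -1.6628
Iteration 2:
  p: GS value = (5 - (2)·-0.2901 - (-2)·-1.6628) / (7) = 0.3221;  p ← (1−ω)·1.7914 + ω·0.3221 = -0.3538
  q: GS value = (-11 - (4)·-0.3538 - (-4)·-1.6628) / (12) = -1.3530;  q ← (1−ω)·-0.2901 + ω·-1.3530 = -1.8419
  r: GS value = (3 - (2)·-0.3538 - (-4)·-1.8419) / (9) = -0.4067;  r ← (1−ω)·-1.6628 + ω·-0.4067 = 0.1711

(-0.3538, -1.8419, 0.1711)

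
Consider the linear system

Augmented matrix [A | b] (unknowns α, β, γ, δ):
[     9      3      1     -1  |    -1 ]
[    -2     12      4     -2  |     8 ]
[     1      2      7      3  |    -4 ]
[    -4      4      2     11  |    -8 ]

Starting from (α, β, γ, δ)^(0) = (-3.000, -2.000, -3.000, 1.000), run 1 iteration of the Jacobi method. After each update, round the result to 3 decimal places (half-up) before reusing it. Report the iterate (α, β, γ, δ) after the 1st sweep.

Iteration 1:
  α = (-1 - (3)·-2.000 - (1)·-3.000 - (-1)·1.000) / (9) = 1.000
  β = (8 - (-2)·-3.000 - (4)·-3.000 - (-2)·1.000) / (12) = 1.333
  γ = (-4 - (1)·-3.000 - (2)·-2.000 - (3)·1.000) / (7) = 0.000
  δ = (-8 - (-4)·-3.000 - (4)·-2.000 - (2)·-3.000) / (11) = -0.545

(1.000, 1.333, 0.000, -0.545)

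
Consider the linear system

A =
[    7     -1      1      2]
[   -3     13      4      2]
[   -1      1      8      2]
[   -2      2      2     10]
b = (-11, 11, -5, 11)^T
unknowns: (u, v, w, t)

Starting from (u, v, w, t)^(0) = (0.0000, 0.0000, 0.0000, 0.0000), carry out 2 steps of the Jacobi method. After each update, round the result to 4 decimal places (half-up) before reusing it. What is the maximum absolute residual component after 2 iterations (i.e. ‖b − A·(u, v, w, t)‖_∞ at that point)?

Iteration 1:
  u = (-11 - (-1)·0.0000 - (1)·0.0000 - (2)·0.0000) / (7) = -1.5714
  v = (11 - (-3)·0.0000 - (4)·0.0000 - (2)·0.0000) / (13) = 0.8462
  w = (-5 - (-1)·0.0000 - (1)·0.0000 - (2)·0.0000) / (8) = -0.6250
  t = (11 - (-2)·0.0000 - (2)·0.0000 - (2)·0.0000) / (10) = 1.1000
Iteration 2:
  u = (-11 - (-1)·0.8462 - (1)·-0.6250 - (2)·1.1000) / (7) = -1.6755
  v = (11 - (-3)·-1.5714 - (4)·-0.6250 - (2)·1.1000) / (13) = 0.5066
  w = (-5 - (-1)·-1.5714 - (1)·0.8462 - (2)·1.1000) / (8) = -1.2022
  t = (11 - (-2)·-1.5714 - (2)·0.8462 - (2)·-0.6250) / (10) = 0.7415
Residual b − A·x = (0.9543, 2.7135, 0.9525, 1.6252); ∞-norm = 2.7135

2.7135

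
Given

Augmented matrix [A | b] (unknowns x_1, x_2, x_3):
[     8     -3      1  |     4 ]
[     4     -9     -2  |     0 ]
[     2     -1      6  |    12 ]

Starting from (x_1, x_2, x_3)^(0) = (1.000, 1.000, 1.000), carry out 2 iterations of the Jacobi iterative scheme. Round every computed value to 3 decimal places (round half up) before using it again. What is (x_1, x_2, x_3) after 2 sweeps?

Iteration 1:
  x_1 = (4 - (-3)·1.000 - (1)·1.000) / (8) = 0.750
  x_2 = (0 - (4)·1.000 - (-2)·1.000) / (-9) = 0.222
  x_3 = (12 - (2)·1.000 - (-1)·1.000) / (6) = 1.833
Iteration 2:
  x_1 = (4 - (-3)·0.222 - (1)·1.833) / (8) = 0.354
  x_2 = (0 - (4)·0.750 - (-2)·1.833) / (-9) = -0.074
  x_3 = (12 - (2)·0.750 - (-1)·0.222) / (6) = 1.787

(0.354, -0.074, 1.787)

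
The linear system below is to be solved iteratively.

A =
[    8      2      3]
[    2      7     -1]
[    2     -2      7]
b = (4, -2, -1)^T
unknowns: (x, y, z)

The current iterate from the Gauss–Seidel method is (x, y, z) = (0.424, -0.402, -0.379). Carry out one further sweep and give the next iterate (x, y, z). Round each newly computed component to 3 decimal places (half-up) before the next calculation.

(0.743, -0.552, -0.513)

One sweep:
  x = (4 - (2)·-0.402 - (3)·-0.379) / (8) = 0.743
  y = (-2 - (2)·0.743 - (-1)·-0.379) / (7) = -0.552
  z = (-1 - (2)·0.743 - (-2)·-0.552) / (7) = -0.513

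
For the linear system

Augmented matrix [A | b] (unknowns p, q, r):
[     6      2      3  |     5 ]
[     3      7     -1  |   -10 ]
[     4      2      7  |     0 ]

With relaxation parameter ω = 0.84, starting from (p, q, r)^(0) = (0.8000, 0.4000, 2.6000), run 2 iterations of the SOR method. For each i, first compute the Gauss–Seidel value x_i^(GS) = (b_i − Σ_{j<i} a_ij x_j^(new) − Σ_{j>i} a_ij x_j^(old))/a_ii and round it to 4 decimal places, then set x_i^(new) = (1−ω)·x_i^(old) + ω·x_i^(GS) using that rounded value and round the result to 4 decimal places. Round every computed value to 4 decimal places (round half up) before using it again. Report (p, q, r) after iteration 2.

(0.5127, -1.4034, 0.2126)

Iteration 1:
  p: GS value = (5 - (2)·0.4000 - (3)·2.6000) / (6) = -0.6000;  p ← (1−ω)·0.8000 + ω·-0.6000 = -0.3760
  q: GS value = (-10 - (3)·-0.3760 - (-1)·2.6000) / (7) = -0.8960;  q ← (1−ω)·0.4000 + ω·-0.8960 = -0.6886
  r: GS value = (0 - (4)·-0.3760 - (2)·-0.6886) / (7) = 0.4116;  r ← (1−ω)·2.6000 + ω·0.4116 = 0.7617
Iteration 2:
  p: GS value = (5 - (2)·-0.6886 - (3)·0.7617) / (6) = 0.6820;  p ← (1−ω)·-0.3760 + ω·0.6820 = 0.5127
  q: GS value = (-10 - (3)·0.5127 - (-1)·0.7617) / (7) = -1.5395;  q ← (1−ω)·-0.6886 + ω·-1.5395 = -1.4034
  r: GS value = (0 - (4)·0.5127 - (2)·-1.4034) / (7) = 0.1080;  r ← (1−ω)·0.7617 + ω·0.1080 = 0.2126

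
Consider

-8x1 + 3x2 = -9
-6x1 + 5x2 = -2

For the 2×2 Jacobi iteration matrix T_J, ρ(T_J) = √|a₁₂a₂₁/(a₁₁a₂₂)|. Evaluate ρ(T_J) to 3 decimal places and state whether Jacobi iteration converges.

0.671

a₁₂a₂₁/(a₁₁a₂₂) = (3)·(-6) / ((-8)·(5)) = 0.450000
ρ = √|0.450000| = √0.450000 = 0.671
ρ < 1, so Jacobi converges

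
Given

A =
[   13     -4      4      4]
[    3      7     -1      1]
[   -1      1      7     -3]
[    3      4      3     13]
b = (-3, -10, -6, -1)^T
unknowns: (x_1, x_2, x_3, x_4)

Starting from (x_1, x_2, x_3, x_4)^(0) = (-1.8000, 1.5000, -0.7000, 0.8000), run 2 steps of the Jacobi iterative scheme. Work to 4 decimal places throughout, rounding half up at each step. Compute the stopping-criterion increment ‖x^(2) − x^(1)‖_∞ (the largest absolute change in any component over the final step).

Iteration 1:
  x_1 = (-3 - (-4)·1.5000 - (4)·-0.7000 - (4)·0.8000) / (13) = 0.2000
  x_2 = (-10 - (3)·-1.8000 - (-1)·-0.7000 - (1)·0.8000) / (7) = -0.8714
  x_3 = (-6 - (-1)·-1.8000 - (1)·1.5000 - (-3)·0.8000) / (7) = -0.9857
  x_4 = (-1 - (3)·-1.8000 - (4)·1.5000 - (3)·-0.7000) / (13) = 0.0385
Iteration 2:
  x_1 = (-3 - (-4)·-0.8714 - (4)·-0.9857 - (4)·0.0385) / (13) = -0.2074
  x_2 = (-10 - (3)·0.2000 - (-1)·-0.9857 - (1)·0.0385) / (7) = -1.6606
  x_3 = (-6 - (-1)·0.2000 - (1)·-0.8714 - (-3)·0.0385) / (7) = -0.6876
  x_4 = (-1 - (3)·0.2000 - (4)·-0.8714 - (3)·-0.9857) / (13) = 0.3725
Change: (-0.4074, -0.7892, 0.2981, 0.3340) → max |·| = 0.7892

0.7892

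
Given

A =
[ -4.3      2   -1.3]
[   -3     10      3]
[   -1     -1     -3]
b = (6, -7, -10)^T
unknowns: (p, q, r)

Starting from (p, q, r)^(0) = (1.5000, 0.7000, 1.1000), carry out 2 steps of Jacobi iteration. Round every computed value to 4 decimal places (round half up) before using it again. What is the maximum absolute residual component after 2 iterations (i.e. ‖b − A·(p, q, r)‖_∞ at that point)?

7.3289

Iteration 1:
  p = (6 - (2)·0.7000 - (-1.3)·1.1000) / (-4.3) = -1.4023
  q = (-7 - (-3)·1.5000 - (3)·1.1000) / (10) = -0.5800
  r = (-10 - (-1)·1.5000 - (-1)·0.7000) / (-3) = 2.6000
Iteration 2:
  p = (6 - (2)·-0.5800 - (-1.3)·2.6000) / (-4.3) = -2.4512
  q = (-7 - (-3)·-1.4023 - (3)·2.6000) / (10) = -1.9007
  r = (-10 - (-1)·-1.4023 - (-1)·-0.5800) / (-3) = 3.9941
Residual b − A·x = (4.4536, -7.3289, -2.3696); ∞-norm = 7.3289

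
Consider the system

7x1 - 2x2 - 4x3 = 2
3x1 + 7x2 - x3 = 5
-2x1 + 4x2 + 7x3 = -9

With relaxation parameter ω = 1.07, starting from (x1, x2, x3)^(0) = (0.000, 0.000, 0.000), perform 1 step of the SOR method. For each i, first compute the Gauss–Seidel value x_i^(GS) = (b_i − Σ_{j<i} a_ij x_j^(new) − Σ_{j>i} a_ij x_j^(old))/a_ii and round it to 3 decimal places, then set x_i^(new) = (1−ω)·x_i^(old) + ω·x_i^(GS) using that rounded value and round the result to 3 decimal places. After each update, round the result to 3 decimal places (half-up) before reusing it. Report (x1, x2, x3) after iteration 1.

Iteration 1:
  x1: GS value = (2 - (-2)·0.000 - (-4)·0.000) / (7) = 0.286;  x1 ← (1−ω)·0.000 + ω·0.286 = 0.306
  x2: GS value = (5 - (3)·0.306 - (-1)·0.000) / (7) = 0.583;  x2 ← (1−ω)·0.000 + ω·0.583 = 0.624
  x3: GS value = (-9 - (-2)·0.306 - (4)·0.624) / (7) = -1.555;  x3 ← (1−ω)·0.000 + ω·-1.555 = -1.664

(0.306, 0.624, -1.664)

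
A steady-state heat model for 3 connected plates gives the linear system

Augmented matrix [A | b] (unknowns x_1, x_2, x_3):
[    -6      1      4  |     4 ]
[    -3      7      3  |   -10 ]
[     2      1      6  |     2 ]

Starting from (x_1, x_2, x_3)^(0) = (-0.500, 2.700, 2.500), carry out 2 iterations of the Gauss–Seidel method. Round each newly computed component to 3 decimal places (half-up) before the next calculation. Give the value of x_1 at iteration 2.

-0.871

Iteration 1:
  x_1 = (4 - (1)·2.700 - (4)·2.500) / (-6) = 1.450
  x_2 = (-10 - (-3)·1.450 - (3)·2.500) / (7) = -1.879
  x_3 = (2 - (2)·1.450 - (1)·-1.879) / (6) = 0.163
Iteration 2:
  x_1 = (4 - (1)·-1.879 - (4)·0.163) / (-6) = -0.871
  x_2 = (-10 - (-3)·-0.871 - (3)·0.163) / (7) = -1.872
  x_3 = (2 - (2)·-0.871 - (1)·-1.872) / (6) = 0.936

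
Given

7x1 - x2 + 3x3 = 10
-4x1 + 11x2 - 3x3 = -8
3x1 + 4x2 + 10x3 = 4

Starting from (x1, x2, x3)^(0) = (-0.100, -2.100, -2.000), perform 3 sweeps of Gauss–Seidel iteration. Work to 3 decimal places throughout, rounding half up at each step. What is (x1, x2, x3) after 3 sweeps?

Iteration 1:
  x1 = (10 - (-1)·-2.100 - (3)·-2.000) / (7) = 1.986
  x2 = (-8 - (-4)·1.986 - (-3)·-2.000) / (11) = -0.551
  x3 = (4 - (3)·1.986 - (4)·-0.551) / (10) = 0.025
Iteration 2:
  x1 = (10 - (-1)·-0.551 - (3)·0.025) / (7) = 1.339
  x2 = (-8 - (-4)·1.339 - (-3)·0.025) / (11) = -0.234
  x3 = (4 - (3)·1.339 - (4)·-0.234) / (10) = 0.092
Iteration 3:
  x1 = (10 - (-1)·-0.234 - (3)·0.092) / (7) = 1.356
  x2 = (-8 - (-4)·1.356 - (-3)·0.092) / (11) = -0.209
  x3 = (4 - (3)·1.356 - (4)·-0.209) / (10) = 0.077

(1.356, -0.209, 0.077)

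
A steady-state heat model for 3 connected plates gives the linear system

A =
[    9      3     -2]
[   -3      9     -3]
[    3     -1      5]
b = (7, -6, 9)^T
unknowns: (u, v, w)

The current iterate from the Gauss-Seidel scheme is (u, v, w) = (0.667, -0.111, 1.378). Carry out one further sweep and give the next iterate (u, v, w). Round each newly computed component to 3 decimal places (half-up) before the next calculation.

(1.121, 0.166, 1.161)

One sweep:
  u = (7 - (3)·-0.111 - (-2)·1.378) / (9) = 1.121
  v = (-6 - (-3)·1.121 - (-3)·1.378) / (9) = 0.166
  w = (9 - (3)·1.121 - (-1)·0.166) / (5) = 1.161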